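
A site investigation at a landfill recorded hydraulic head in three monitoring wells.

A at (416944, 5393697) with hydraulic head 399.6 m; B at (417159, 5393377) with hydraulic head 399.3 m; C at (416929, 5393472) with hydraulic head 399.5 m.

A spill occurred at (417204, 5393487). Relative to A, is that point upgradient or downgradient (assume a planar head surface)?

Differences from A: to B (Δx, Δy, Δh) = (215, -320, -0.3); to C = (-15, -225, -0.1).
Solve a·Δx + b·Δy = Δh: det = 215·(-225) − (-15)·(-320) = -53175.
∂h/∂x = [(-0.3)·(-225) − (-0.1)·(-320)] / -53175 = -0.0006676
∂h/∂y = [215·(-0.1) − (-15)·(-0.3)] / -53175 = +0.0004890
Head at (417204, 5393487) = 399.6 + (-0.0006676)·(260) + (+0.0004890)·(-210) = 399.32 m.
That is lower than the 399.6 m at A, so the point is downgradient.

downgradient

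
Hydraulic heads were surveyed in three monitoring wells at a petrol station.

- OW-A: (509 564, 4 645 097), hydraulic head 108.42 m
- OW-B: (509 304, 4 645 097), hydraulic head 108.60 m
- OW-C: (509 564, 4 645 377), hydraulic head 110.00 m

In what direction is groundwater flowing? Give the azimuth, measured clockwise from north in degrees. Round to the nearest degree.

∂h/∂x = (108.60 − 108.42) / (509304 − 509564) = -0.0006923
∂h/∂y = (110.00 − 108.42) / (4645377 − 4645097) = +0.005643
Flow direction (−∇h) has components (+0.0006923 E, -0.005643 N).
Azimuth = atan2(E, N) = atan2(+0.0006923, -0.005643) = 173.0° ≈ 173°.

173°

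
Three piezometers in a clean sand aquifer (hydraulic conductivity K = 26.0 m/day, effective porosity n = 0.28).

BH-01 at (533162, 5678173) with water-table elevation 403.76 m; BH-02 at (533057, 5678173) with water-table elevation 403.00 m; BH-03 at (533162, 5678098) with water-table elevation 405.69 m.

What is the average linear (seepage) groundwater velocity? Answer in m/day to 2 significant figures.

∂h/∂x = (403.00 − 403.76) / (533057 − 533162) = +0.007238
∂h/∂y = (405.69 − 403.76) / (5678098 − 5678173) = -0.02573
|∇h| = √(0.007238² + -0.02573²) = 0.02673
Seepage velocity v = K·i/n = 26.0 × 0.02673 / 0.28 = 2.482 m/day.

2.5 m/day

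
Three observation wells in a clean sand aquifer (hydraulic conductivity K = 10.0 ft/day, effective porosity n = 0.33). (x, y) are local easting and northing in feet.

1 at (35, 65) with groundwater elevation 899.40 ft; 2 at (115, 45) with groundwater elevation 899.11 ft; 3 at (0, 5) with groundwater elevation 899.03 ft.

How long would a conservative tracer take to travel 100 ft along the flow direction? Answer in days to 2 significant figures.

Taking 1 as reference: 2−1 = (80, -20, -0.29); 3−1 = (-35, -60, -0.37).
Determinant of the coordinate differences = 80·(-60) − (-35)·(-20) = -5500.
∂h/∂x = [(-0.29)·(-60) − (-0.37)·(-20)] / -5500 = -0.001818
∂h/∂y = [80·(-0.37) − (-35)·(-0.29)] / -5500 = +0.007227
|∇h| = √(-0.001818² + 0.007227²) = 0.007452
Seepage velocity v = K·i/n = 10.0 × 0.007452 / 0.33 = 0.2258 ft/day.
t = 100 / 0.2258 = 442.9 days.

440 days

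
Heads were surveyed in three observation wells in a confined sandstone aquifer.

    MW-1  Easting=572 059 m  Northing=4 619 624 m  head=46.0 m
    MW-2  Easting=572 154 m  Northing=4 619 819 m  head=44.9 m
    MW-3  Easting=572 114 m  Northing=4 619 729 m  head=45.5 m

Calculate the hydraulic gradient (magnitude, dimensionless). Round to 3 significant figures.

Three-point gradient (reference MW-1): Δ to MW-2 = (95, 195, -1.1), Δ to MW-3 = (55, 105, -0.5).
∂h/∂x = +0.02400, ∂h/∂y = -0.01733 (det = -750).
|∇h| = √(0.02400² + -0.01733²) = 0.0296

0.0296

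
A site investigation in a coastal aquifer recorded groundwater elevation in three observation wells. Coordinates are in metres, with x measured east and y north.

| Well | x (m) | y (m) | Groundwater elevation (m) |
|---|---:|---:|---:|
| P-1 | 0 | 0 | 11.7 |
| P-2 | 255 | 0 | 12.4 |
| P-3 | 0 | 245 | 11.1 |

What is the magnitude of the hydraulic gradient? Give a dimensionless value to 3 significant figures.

0.00368

∂h/∂x = (12.4 − 11.7) / (255 − 0) = +0.002745
∂h/∂y = (11.1 − 11.7) / (245 − 0) = -0.002449
|∇h| = √(0.002745² + -0.002449²) = 0.003679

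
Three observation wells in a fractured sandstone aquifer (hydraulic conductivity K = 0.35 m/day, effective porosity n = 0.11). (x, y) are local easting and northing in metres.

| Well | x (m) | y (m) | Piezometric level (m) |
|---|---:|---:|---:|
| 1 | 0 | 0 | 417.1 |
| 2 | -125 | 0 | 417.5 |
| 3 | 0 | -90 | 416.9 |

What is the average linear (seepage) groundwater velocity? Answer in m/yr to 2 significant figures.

4.5 m/yr

∂h/∂x = (417.5 − 417.1) / (-125 − 0) = -0.003200
∂h/∂y = (416.9 − 417.1) / (-90 − 0) = +0.002222
|∇h| = √(-0.003200² + 0.002222²) = 0.003896
Seepage velocity v = K·i/n = 0.35 × 0.003896 / 0.11 = 0.0124 m/day = 4.529 m/yr.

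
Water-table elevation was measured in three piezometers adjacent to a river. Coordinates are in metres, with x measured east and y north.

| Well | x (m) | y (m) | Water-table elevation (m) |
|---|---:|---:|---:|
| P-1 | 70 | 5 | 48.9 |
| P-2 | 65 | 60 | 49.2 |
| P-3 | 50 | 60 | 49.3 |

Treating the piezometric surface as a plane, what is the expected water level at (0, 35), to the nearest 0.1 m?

Differences from P-1: to P-2 (Δx, Δy, Δh) = (-5, 55, +0.3); to P-3 = (-20, 55, +0.4).
Determinant of the coordinate differences = (-5)·55 − (-20)·55 = 825.
∂h/∂x = [(+0.3)·55 − (+0.4)·55] / 825 = -0.006667
∂h/∂y = [(-5)·(+0.4) − (-20)·(+0.3)] / 825 = +0.004848
h(0, 35) = 48.9 + (-0.006667)·(-70) + (+0.004848)·(30) = 48.9 +0.467 +0.145 = 49.512 m.

49.5 m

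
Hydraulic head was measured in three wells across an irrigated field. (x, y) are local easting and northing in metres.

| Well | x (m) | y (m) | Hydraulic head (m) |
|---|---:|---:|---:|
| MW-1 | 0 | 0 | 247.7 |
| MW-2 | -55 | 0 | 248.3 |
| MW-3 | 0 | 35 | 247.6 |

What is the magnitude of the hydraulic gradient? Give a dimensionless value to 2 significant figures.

∂h/∂x = (248.3 − 247.7) / (-55 − 0) = -0.01091
∂h/∂y = (247.6 − 247.7) / (35 − 0) = -0.002857
|∇h| = √(-0.01091² + -0.002857²) = 0.01128

0.011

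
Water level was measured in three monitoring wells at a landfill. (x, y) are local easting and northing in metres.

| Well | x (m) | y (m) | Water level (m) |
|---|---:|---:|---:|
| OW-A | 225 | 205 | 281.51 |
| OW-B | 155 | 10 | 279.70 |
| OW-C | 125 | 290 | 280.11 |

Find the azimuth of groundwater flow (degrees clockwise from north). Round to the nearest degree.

259°

With h = a·x + b·y + c and OW-A as origin, the differences give:
  (-70)·a + (-195)·b = -1.81
  (-100)·a + 85·b = -1.40
Eliminate b (×85 and ×(-195), subtract): -25450·a = -426.850 → a = ∂h/∂x = +0.01677
Back-substitute: b = ∂h/∂y = +0.003261.
Flow direction (−∇h) has components (-0.01677 E, -0.003261 N).
Azimuth = atan2(E, N) = atan2(-0.01677, -0.003261) = 259.0° ≈ 259°.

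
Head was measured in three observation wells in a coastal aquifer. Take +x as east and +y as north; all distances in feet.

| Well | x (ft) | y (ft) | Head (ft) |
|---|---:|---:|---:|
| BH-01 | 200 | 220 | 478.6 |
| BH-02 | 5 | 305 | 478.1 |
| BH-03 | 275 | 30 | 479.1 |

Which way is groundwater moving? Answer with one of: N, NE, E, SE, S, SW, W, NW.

NW

With h = a·x + b·y + c and BH-01 as origin, the differences give:
  (-195)·a + 85·b = -0.5
  75·a + (-190)·b = +0.5
Eliminate b (×(-190) and ×85, subtract): 30675·a = 52.50 → a = ∂h/∂x = +0.001711
Back-substitute: b = ∂h/∂y = -0.001956.
Flow = −∇h = (-0.001711 east, +0.001956 north), which points northwest.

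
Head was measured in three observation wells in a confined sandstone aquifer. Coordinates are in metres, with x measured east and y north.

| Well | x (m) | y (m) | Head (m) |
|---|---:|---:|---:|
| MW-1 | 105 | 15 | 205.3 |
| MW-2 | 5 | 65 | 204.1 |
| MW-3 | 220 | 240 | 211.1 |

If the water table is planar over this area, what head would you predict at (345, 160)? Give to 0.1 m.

Three-point gradient (reference MW-1): Δ to MW-2 = (-100, 50, -1.2), Δ to MW-3 = (115, 225, +5.8).
∂h/∂x = +0.01982, ∂h/∂y = +0.01565 (det = -28250).
h(345, 160) = 205.3 + (+0.01982)·(240) + (+0.01565)·(145) = 205.3 +4.758 +2.269 = 212.326 m.

212.3 m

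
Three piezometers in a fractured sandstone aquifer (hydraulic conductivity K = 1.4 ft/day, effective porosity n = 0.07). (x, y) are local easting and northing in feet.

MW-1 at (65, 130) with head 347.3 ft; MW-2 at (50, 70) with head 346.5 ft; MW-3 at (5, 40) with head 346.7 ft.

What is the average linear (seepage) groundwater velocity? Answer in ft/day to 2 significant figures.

Differences from MW-1: to MW-2 (Δx, Δy, Δh) = (-15, -60, -0.8); to MW-3 = (-60, -90, -0.6).
Solve a·Δx + b·Δy = Δh: det = (-15)·(-90) − (-60)·(-60) = -2250.
∂h/∂x = [(-0.8)·(-90) − (-0.6)·(-60)] / -2250 = -0.01600
∂h/∂y = [(-15)·(-0.6) − (-60)·(-0.8)] / -2250 = +0.01733
|∇h| = √(-0.01600² + 0.01733²) = 0.02359
Seepage velocity v = K·i/n = 1.4 × 0.02359 / 0.07 = 0.4718 ft/day.

0.47 ft/day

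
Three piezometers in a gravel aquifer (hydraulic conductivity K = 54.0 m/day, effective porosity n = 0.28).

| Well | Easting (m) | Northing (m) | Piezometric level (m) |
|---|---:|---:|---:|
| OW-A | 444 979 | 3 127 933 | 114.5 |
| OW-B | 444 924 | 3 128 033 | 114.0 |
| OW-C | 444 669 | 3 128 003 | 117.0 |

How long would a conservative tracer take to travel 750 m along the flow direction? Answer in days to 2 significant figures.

260 days

With h = a·x + b·y + c and OW-A as origin, the differences give:
  (-55)·a + 100·b = -0.5
  (-310)·a + 70·b = +2.5
Eliminate b (×70 and ×100, subtract): 27150·a = -285.00 → a = ∂h/∂x = -0.01050
Back-substitute: b = ∂h/∂y = -0.01077.
|∇h| = √(-0.01050² + -0.01077²) = 0.01504
Seepage velocity v = K·i/n = 54.0 × 0.01504 / 0.28 = 2.901 m/day.
t = 750 / 2.901 = 258.5 days.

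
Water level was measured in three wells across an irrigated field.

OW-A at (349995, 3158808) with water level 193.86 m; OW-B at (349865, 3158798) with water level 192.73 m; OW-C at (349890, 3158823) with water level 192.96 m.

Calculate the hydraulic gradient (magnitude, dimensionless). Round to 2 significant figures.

0.0087

With h = a·x + b·y + c and OW-A as origin, the differences give:
  (-130)·a + (-10)·b = -1.13
  (-105)·a + 15·b = -0.90
Eliminate b (×15 and ×(-10), subtract): -3000·a = -25.950 → a = ∂h/∂x = +0.008650
Back-substitute: b = ∂h/∂y = +0.0005500.
|∇h| = √(0.008650² + 0.0005500²) = 0.008667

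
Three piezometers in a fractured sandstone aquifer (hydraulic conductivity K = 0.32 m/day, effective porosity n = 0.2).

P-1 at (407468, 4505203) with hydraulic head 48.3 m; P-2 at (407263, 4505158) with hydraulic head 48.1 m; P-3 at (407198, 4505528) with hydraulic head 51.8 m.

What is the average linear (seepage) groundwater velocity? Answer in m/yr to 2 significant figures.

Taking P-1 as reference: P-2−P-1 = (-205, -45, -0.2); P-3−P-1 = (-270, 325, +3.5).
Determinant of the coordinate differences = (-205)·325 − (-270)·(-45) = -78775.
∂h/∂x = [(-0.2)·325 − (+3.5)·(-45)] / -78775 = -0.001174
∂h/∂y = [(-205)·(+3.5) − (-270)·(-0.2)] / -78775 = +0.009794
|∇h| = √(-0.001174² + 0.009794²) = 0.009864
Seepage velocity v = K·i/n = 0.32 × 0.009864 / 0.2 = 0.01578 m/day = 5.764 m/yr.

5.8 m/yr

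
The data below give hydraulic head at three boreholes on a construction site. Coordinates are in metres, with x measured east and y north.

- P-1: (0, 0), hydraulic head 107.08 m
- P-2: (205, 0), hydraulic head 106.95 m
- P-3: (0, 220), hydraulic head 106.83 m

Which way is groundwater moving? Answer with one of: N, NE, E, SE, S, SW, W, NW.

∂h/∂x = (106.95 − 107.08) / (205 − 0) = -0.0006341
∂h/∂y = (106.83 − 107.08) / (220 − 0) = -0.001136
Flow = −∇h = (+0.0006341 east, +0.001136 north), which points northeast.

NE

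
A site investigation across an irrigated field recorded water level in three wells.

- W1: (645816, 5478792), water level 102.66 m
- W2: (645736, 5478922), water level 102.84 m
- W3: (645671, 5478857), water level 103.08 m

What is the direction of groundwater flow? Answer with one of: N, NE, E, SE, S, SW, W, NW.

E

With h = a·x + b·y + c and W1 as origin, the differences give:
  (-80)·a + 130·b = +0.18
  (-145)·a + 65·b = +0.42
Eliminate b (×65 and ×130, subtract): 13650·a = -42.900 → a = ∂h/∂x = -0.003143
Back-substitute: b = ∂h/∂y = -0.0005495.
Flow = −∇h = (+0.003143 east, +0.0005495 north), which points east.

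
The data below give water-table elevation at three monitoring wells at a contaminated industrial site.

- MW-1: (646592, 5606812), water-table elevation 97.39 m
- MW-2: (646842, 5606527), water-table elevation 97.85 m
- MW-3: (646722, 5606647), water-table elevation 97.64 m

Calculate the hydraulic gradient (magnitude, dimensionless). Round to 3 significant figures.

0.00128

Three-point gradient (reference MW-1): Δ to MW-2 = (250, -285, +0.46), Δ to MW-3 = (130, -165, +0.25).
∂h/∂x = +0.001107, ∂h/∂y = -0.0006429 (det = -4200).
|∇h| = √(0.001107² + -0.0006429²) = 0.00128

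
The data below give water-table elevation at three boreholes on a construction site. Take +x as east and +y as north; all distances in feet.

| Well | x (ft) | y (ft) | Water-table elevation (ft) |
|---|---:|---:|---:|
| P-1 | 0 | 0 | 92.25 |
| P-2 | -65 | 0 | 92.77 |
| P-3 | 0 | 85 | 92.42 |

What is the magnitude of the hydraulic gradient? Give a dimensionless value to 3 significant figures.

0.00825

∂h/∂x = (92.77 − 92.25) / (-65 − 0) = -0.008000
∂h/∂y = (92.42 − 92.25) / (85 − 0) = +0.002000
|∇h| = √(-0.008000² + 0.002000²) = 0.008246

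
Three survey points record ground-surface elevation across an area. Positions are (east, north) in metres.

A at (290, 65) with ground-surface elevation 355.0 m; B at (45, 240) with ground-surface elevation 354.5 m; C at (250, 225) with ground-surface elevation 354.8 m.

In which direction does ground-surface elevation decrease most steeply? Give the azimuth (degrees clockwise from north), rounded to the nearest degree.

303°

Differences from A: to B (Δx, Δy, Δh) = (-245, 175, -0.5); to C = (-40, 160, -0.2).
Determinant of the coordinate differences = (-245)·160 − (-40)·175 = -32200.
∂z/∂x = [(-0.5)·160 − (-0.2)·175] / -32200 = +0.001398
∂z/∂y = [(-245)·(-0.2) − (-40)·(-0.5)] / -32200 = -0.0009006
Steepest decrease is along −∇f: components (-0.001398 E, +0.0009006 N).
Azimuth = atan2(-0.001398, +0.0009006) = 302.8° ≈ 303°.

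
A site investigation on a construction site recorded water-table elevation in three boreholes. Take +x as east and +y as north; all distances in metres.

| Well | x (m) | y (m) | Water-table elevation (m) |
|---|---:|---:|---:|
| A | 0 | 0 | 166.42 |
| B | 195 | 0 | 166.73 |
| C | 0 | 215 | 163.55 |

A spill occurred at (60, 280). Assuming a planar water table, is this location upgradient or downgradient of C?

downgradient

∂h/∂x = (166.73 − 166.42) / (195 − 0) = +0.001590
∂h/∂y = (163.55 − 166.42) / (215 − 0) = -0.01335
Head at (60, 280) = 166.42 + (+0.001590)·(60) + (-0.01335)·(280) = 162.78 m.
That is lower than the 163.55 m at C, so the point is downgradient.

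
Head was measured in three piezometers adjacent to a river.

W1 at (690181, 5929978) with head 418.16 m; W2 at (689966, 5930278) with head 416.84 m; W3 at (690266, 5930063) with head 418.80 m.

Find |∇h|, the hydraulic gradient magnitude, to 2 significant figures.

Differences from W1: to W2 (Δx, Δy, Δh) = (-215, 300, -1.32); to W3 = (85, 85, +0.64).
Determinant of the coordinate differences = (-215)·85 − 85·300 = -43775.
∂h/∂x = [(-1.32)·85 − (+0.64)·300] / -43775 = +0.006949
∂h/∂y = [(-215)·(+0.64) − 85·(-1.32)] / -43775 = +0.0005802
|∇h| = √(0.006949² + 0.0005802²) = 0.006973

0.0070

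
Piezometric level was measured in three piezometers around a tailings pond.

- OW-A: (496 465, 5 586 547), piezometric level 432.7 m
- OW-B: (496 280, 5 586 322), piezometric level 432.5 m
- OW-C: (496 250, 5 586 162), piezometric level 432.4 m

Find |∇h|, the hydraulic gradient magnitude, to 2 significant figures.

Differences from OW-A: to OW-B (Δx, Δy, Δh) = (-185, -225, -0.2); to OW-C = (-215, -385, -0.3).
Determinant of the coordinate differences = (-185)·(-385) − (-215)·(-225) = 22850.
∂h/∂x = [(-0.2)·(-385) − (-0.3)·(-225)] / 22850 = +0.0004158
∂h/∂y = [(-185)·(-0.3) − (-215)·(-0.2)] / 22850 = +0.0005470
|∇h| = √(0.0004158² + 0.0005470²) = 0.0006871

0.00069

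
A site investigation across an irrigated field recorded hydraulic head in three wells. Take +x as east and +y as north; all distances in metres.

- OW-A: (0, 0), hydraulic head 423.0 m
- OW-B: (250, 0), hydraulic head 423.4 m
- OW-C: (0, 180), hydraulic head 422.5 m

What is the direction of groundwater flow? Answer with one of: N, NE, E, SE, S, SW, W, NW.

∂h/∂x = (423.4 − 423.0) / (250 − 0) = +0.001600
∂h/∂y = (422.5 − 423.0) / (180 − 0) = -0.002778
Flow = −∇h = (-0.001600 east, +0.002778 north), which points northwest.

NW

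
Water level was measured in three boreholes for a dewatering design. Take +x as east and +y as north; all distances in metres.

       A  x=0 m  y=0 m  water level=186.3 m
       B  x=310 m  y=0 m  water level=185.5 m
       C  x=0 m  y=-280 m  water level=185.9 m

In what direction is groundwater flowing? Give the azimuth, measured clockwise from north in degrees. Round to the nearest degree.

119°

∂h/∂x = (185.5 − 186.3) / (310 − 0) = -0.002581
∂h/∂y = (185.9 − 186.3) / (-280 − 0) = +0.001429
Flow direction (−∇h) has components (+0.002581 E, -0.001429 N).
Azimuth = atan2(E, N) = atan2(+0.002581, -0.001429) = 119.0° ≈ 119°.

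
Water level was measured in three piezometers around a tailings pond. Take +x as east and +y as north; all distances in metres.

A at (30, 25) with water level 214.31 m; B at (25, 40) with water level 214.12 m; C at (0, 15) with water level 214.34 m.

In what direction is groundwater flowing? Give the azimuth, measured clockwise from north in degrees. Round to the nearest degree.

346°

Three-point gradient (reference A): Δ to B = (-5, 15, -0.19), Δ to C = (-30, -10, +0.03).
∂h/∂x = +0.002900, ∂h/∂y = -0.01170 (det = 500).
Flow direction (−∇h) has components (-0.002900 E, +0.01170 N).
Azimuth = atan2(E, N) = atan2(-0.002900, +0.01170) = 346.1° ≈ 346°.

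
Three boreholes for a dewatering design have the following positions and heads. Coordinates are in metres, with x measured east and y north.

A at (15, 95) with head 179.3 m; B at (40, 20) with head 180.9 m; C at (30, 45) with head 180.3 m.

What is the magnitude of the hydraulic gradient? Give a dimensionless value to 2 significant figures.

Differences from A: to B (Δx, Δy, Δh) = (25, -75, +1.6); to C = (15, -50, +1.0).
Solve a·Δx + b·Δy = Δh: det = 25·(-50) − 15·(-75) = -125.
∂h/∂x = [(+1.6)·(-50) − (+1.0)·(-75)] / -125 = +0.04000
∂h/∂y = [25·(+1.0) − 15·(+1.6)] / -125 = -0.008000
|∇h| = √(0.04000² + -0.008000²) = 0.04079

0.041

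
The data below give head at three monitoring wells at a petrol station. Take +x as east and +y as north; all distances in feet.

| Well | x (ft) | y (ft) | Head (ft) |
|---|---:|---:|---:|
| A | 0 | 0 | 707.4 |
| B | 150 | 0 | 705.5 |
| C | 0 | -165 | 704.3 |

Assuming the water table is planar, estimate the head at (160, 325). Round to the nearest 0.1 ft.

∂h/∂x = (705.5 − 707.4) / (150 − 0) = -0.01267
∂h/∂y = (704.3 − 707.4) / (-165 − 0) = +0.01879
h(160, 325) = 707.4 + (-0.01267)·(160) + (+0.01879)·(325) = 707.4 -2.027 +6.106 = 711.479 ft.

711.5 ft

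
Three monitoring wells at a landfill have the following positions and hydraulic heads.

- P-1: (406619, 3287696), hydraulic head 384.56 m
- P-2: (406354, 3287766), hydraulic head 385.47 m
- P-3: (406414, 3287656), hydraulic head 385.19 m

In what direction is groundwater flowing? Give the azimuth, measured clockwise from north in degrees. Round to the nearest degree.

Differences from P-1: to P-2 (Δx, Δy, Δh) = (-265, 70, +0.91); to P-3 = (-205, -40, +0.63).
Determinant of the coordinate differences = (-265)·(-40) − (-205)·70 = 24950.
∂h/∂x = [(+0.91)·(-40) − (+0.63)·70] / 24950 = -0.003226
∂h/∂y = [(-265)·(+0.63) − (-205)·(+0.91)] / 24950 = +0.0007856
Flow direction (−∇h) has components (+0.003226 E, -0.0007856 N).
Azimuth = atan2(E, N) = atan2(+0.003226, -0.0007856) = 103.7° ≈ 104°.

104°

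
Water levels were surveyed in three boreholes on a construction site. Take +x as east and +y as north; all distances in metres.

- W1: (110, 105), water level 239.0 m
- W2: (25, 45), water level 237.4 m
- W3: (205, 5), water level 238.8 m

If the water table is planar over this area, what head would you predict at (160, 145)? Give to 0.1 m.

240.0 m

Differences from W1: to W2 (Δx, Δy, Δh) = (-85, -60, -1.6); to W3 = (95, -100, -0.2).
Solve a·Δx + b·Δy = Δh: det = (-85)·(-100) − 95·(-60) = 14200.
∂h/∂x = [(-1.6)·(-100) − (-0.2)·(-60)] / 14200 = +0.01042
∂h/∂y = [(-85)·(-0.2) − 95·(-1.6)] / 14200 = +0.01190
h(160, 145) = 239.0 + (+0.01042)·(50) + (+0.01190)·(40) = 239.0 +0.521 +0.476 = 239.997 m.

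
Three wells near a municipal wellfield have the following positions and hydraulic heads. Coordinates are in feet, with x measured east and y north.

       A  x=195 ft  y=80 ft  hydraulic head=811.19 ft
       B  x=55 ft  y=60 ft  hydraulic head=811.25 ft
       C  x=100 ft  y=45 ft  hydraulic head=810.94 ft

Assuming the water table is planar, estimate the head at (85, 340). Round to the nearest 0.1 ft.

815.0 ft

Differences from A: to B (Δx, Δy, Δh) = (-140, -20, +0.06); to C = (-95, -35, -0.25).
Solve a·Δx + b·Δy = Δh: det = (-140)·(-35) − (-95)·(-20) = 3000.
∂h/∂x = [(+0.06)·(-35) − (-0.25)·(-20)] / 3000 = -0.002367
∂h/∂y = [(-140)·(-0.25) − (-95)·(+0.06)] / 3000 = +0.01357
h(85, 340) = 811.19 + (-0.002367)·(-110) + (+0.01357)·(260) = 811.19 +0.260 +3.527 = 814.978 ft.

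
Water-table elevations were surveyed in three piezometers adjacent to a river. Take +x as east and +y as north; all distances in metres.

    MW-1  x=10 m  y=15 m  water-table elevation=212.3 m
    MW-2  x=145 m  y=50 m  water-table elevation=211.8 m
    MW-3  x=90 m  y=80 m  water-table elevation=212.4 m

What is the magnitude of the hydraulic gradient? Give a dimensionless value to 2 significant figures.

With h = a·x + b·y + c and MW-1 as origin, the differences give:
  135·a + 35·b = -0.5
  80·a + 65·b = +0.1
Eliminate b (×65 and ×35, subtract): 5975·a = -36.00 → a = ∂h/∂x = -0.006025
Back-substitute: b = ∂h/∂y = +0.008954.
|∇h| = √(-0.006025² + 0.008954²) = 0.01079

0.011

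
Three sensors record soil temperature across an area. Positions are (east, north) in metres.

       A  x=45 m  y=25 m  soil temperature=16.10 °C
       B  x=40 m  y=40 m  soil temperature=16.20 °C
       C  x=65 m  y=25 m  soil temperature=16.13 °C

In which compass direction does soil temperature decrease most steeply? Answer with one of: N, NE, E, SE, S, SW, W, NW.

With T = a·x + b·y + c and A as origin, the differences give:
  (-5)·a + 15·b = +0.10
  20·a + 0·b = +0.03
Eliminate b (×0 and ×15, subtract): -300·a = -0.450 → a = ∂T/∂x = +0.001500
Back-substitute: b = ∂T/∂y = +0.007167.
Steepest decrease is along −∇f = (-0.001500 E, -0.007167 N) → south.

S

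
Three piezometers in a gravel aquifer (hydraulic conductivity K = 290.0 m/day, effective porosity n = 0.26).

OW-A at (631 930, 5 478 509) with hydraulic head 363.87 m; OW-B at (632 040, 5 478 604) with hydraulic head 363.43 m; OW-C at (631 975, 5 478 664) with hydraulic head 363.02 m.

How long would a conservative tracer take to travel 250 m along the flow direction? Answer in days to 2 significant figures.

Taking OW-A as reference: OW-B−OW-A = (110, 95, -0.44); OW-C−OW-A = (45, 155, -0.85).
Determinant of the coordinate differences = 110·155 − 45·95 = 12775.
∂h/∂x = [(-0.44)·155 − (-0.85)·95] / 12775 = +0.0009824
∂h/∂y = [110·(-0.85) − 45·(-0.44)] / 12775 = -0.005769
|∇h| = √(0.0009824² + -0.005769²) = 0.005852
Seepage velocity v = K·i/n = 290.0 × 0.005852 / 0.26 = 6.527 m/day.
t = 250 / 6.527 = 38.3 days.

38 days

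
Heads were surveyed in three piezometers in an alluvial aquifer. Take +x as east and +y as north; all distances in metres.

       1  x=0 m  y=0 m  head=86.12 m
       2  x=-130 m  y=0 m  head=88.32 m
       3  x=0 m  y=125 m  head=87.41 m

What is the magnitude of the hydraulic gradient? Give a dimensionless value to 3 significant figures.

∂h/∂x = (88.32 − 86.12) / (-130 − 0) = -0.01692
∂h/∂y = (87.41 − 86.12) / (125 − 0) = +0.01032
|∇h| = √(-0.01692² + 0.01032²) = 0.01982

0.0198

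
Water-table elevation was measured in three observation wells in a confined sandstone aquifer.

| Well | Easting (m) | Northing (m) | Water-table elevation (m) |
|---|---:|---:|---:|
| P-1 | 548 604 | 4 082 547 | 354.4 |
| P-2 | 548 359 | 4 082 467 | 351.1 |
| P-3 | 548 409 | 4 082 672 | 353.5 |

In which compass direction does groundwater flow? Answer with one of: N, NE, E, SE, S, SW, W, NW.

With h = a·x + b·y + c and P-1 as origin, the differences give:
  (-245)·a + (-80)·b = -3.3
  (-195)·a + 125·b = -0.9
Eliminate b (×125 and ×(-80), subtract): -46225·a = -484.50 → a = ∂h/∂x = +0.01048
Back-substitute: b = ∂h/∂y = +0.009151.
Flow = −∇h = (-0.01048 east, -0.009151 north), which points southwest.

SW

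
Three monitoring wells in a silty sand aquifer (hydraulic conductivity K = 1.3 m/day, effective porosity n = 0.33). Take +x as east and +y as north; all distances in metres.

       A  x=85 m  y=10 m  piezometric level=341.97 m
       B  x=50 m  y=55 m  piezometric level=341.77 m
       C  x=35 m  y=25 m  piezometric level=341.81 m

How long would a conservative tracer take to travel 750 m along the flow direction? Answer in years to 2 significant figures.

150 years

Taking A as reference: B−A = (-35, 45, -0.20); C−A = (-50, 15, -0.16).
Solve a·Δx + b·Δy = Δh: det = (-35)·15 − (-50)·45 = 1725.
∂h/∂x = [(-0.20)·15 − (-0.16)·45] / 1725 = +0.002435
∂h/∂y = [(-35)·(-0.16) − (-50)·(-0.20)] / 1725 = -0.002551
|∇h| = √(0.002435² + -0.002551²) = 0.003527
Seepage velocity v = K·i/n = 1.3 × 0.003527 / 0.33 = 0.01389 m/day.
t = 750 / 0.01389 = 5.4e+04 days = 148 years.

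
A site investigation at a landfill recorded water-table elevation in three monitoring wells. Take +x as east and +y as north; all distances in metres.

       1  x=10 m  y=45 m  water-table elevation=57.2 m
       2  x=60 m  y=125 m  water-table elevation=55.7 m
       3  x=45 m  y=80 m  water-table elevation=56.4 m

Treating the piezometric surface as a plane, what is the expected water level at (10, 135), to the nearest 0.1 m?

56.1 m

Taking 1 as reference: 2−1 = (50, 80, -1.5); 3−1 = (35, 35, -0.8).
Solve a·Δx + b·Δy = Δh: det = 50·35 − 35·80 = -1050.
∂h/∂x = [(-1.5)·35 − (-0.8)·80] / -1050 = -0.01095
∂h/∂y = [50·(-0.8) − 35·(-1.5)] / -1050 = -0.01190
h(10, 135) = 57.2 + (-0.01095)·(0) + (-0.01190)·(90) = 57.2 -0.000 -1.071 = 56.129 m.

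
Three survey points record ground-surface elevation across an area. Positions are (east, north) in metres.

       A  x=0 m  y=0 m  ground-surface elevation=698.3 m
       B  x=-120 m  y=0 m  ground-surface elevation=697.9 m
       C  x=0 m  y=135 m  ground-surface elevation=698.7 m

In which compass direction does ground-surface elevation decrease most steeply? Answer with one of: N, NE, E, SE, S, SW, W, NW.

SW

∂z/∂x = (697.9 − 698.3) / (-120 − 0) = +0.003333
∂z/∂y = (698.7 − 698.3) / (135 − 0) = +0.002963
Steepest decrease is along −∇f = (-0.003333 E, -0.002963 N) → southwest.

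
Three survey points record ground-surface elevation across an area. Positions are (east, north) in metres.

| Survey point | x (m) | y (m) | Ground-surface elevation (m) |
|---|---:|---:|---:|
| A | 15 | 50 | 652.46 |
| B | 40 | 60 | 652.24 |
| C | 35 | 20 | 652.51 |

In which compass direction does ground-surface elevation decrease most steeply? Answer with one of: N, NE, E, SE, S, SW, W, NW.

Taking A as reference: B−A = (25, 10, -0.22); C−A = (20, -30, +0.05).
Solve a·Δx + b·Δy = Δz: det = 25·(-30) − 20·10 = -950.
∂z/∂x = [(-0.22)·(-30) − (+0.05)·10] / -950 = -0.006421
∂z/∂y = [25·(+0.05) − 20·(-0.22)] / -950 = -0.005947
Steepest decrease is along −∇f = (+0.006421 E, +0.005947 N) → northeast.

NE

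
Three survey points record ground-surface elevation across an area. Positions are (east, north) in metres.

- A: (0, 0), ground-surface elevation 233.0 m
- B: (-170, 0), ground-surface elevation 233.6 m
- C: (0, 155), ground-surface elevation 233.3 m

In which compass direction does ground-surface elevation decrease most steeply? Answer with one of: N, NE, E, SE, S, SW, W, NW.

SE

∂z/∂x = (233.6 − 233.0) / (-170 − 0) = -0.003529
∂z/∂y = (233.3 − 233.0) / (155 − 0) = +0.001935
Steepest decrease is along −∇f = (+0.003529 E, -0.001935 N) → southeast.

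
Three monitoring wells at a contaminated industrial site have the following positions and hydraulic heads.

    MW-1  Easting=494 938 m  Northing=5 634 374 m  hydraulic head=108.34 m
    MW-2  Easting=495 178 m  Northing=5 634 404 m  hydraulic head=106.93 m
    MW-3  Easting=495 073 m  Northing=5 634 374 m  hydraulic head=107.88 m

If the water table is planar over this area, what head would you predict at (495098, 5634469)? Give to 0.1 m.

With h = a·x + b·y + c and MW-1 as origin, the differences give:
  240·a + 30·b = -1.41
  135·a + 0·b = -0.46
Eliminate b (×0 and ×30, subtract): -4050·a = 13.800 → a = ∂h/∂x = -0.003407
Back-substitute: b = ∂h/∂y = -0.01974.
h(495098, 5634469) = 108.34 + (-0.003407)·(160) + (-0.01974)·(95) = 108.34 -0.545 -1.875 = 105.919 m.

105.9 m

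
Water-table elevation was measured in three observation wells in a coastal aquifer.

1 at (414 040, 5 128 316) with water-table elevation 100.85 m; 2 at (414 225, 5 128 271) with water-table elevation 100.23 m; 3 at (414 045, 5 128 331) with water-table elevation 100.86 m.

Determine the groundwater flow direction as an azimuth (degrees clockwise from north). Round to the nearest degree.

Differences from 1: to 2 (Δx, Δy, Δh) = (185, -45, -0.62); to 3 = (5, 15, +0.01).
Solve a·Δx + b·Δy = Δh: det = 185·15 − 5·(-45) = 3000.
∂h/∂x = [(-0.62)·15 − (+0.01)·(-45)] / 3000 = -0.002950
∂h/∂y = [185·(+0.01) − 5·(-0.62)] / 3000 = +0.001650
Flow direction (−∇h) has components (+0.002950 E, -0.001650 N).
Azimuth = atan2(E, N) = atan2(+0.002950, -0.001650) = 119.2° ≈ 119°.

119°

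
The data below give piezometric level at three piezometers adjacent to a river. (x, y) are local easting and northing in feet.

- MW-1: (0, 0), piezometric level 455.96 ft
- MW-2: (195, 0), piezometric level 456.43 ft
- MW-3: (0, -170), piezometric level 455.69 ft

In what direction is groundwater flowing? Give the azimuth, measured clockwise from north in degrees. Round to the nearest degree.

237°

∂h/∂x = (456.43 − 455.96) / (195 − 0) = +0.002410
∂h/∂y = (455.69 − 455.96) / (-170 − 0) = +0.001588
Flow direction (−∇h) has components (-0.002410 E, -0.001588 N).
Azimuth = atan2(E, N) = atan2(-0.002410, -0.001588) = 236.6° ≈ 237°.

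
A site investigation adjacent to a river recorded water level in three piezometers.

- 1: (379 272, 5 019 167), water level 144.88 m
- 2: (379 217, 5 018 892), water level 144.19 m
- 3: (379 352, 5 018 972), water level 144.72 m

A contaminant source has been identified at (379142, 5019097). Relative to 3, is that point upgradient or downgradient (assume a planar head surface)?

Taking 1 as reference: 2−1 = (-55, -275, -0.69); 3−1 = (80, -195, -0.16).
Solve a·Δx + b·Δy = Δh: det = (-55)·(-195) − 80·(-275) = 32725.
∂h/∂x = [(-0.69)·(-195) − (-0.16)·(-275)] / 32725 = +0.002767
∂h/∂y = [(-55)·(-0.16) − 80·(-0.69)] / 32725 = +0.001956
Head at (379142, 5019097) = 144.88 + (+0.002767)·(-130) + (+0.001956)·(-70) = 144.38 m.
That is lower than the 144.72 m at 3, so the point is downgradient.

downgradient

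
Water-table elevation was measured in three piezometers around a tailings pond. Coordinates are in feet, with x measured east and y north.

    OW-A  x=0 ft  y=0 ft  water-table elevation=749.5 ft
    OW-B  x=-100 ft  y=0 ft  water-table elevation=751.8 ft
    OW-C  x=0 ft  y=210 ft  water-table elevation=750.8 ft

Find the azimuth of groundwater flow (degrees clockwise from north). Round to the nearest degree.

∂h/∂x = (751.8 − 749.5) / (-100 − 0) = -0.02300
∂h/∂y = (750.8 − 749.5) / (210 − 0) = +0.006190
Flow direction (−∇h) has components (+0.02300 E, -0.006190 N).
Azimuth = atan2(E, N) = atan2(+0.02300, -0.006190) = 105.1° ≈ 105°.

105°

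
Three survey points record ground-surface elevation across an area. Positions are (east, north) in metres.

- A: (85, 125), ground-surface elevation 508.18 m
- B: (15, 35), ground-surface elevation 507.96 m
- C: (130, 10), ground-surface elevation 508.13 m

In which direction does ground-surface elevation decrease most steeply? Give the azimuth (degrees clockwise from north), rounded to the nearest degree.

237°

Differences from A: to B (Δx, Δy, Δh) = (-70, -90, -0.22); to C = (45, -115, -0.05).
Solve a·Δx + b·Δy = Δz: det = (-70)·(-115) − 45·(-90) = 12100.
∂z/∂x = [(-0.22)·(-115) − (-0.05)·(-90)] / 12100 = +0.001719
∂z/∂y = [(-70)·(-0.05) − 45·(-0.22)] / 12100 = +0.001107
Steepest decrease is along −∇f: components (-0.001719 E, -0.001107 N).
Azimuth = atan2(-0.001719, -0.001107) = 237.2° ≈ 237°.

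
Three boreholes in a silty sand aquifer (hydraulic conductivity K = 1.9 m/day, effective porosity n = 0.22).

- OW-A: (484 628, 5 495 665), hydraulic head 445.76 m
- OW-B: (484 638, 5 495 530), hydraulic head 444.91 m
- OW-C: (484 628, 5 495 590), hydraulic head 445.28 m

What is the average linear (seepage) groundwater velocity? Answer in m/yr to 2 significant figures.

Differences from OW-A: to OW-B (Δx, Δy, Δh) = (10, -135, -0.85); to OW-C = (0, -75, -0.48).
Determinant of the coordinate differences = 10·(-75) − 0·(-135) = -750.
∂h/∂x = [(-0.85)·(-75) − (-0.48)·(-135)] / -750 = +0.001400
∂h/∂y = [10·(-0.48) − 0·(-0.85)] / -750 = +0.006400
|∇h| = √(0.001400² + 0.006400²) = 0.006551
Seepage velocity v = K·i/n = 1.9 × 0.006551 / 0.22 = 0.05658 m/day = 20.67 m/yr.

21 m/yr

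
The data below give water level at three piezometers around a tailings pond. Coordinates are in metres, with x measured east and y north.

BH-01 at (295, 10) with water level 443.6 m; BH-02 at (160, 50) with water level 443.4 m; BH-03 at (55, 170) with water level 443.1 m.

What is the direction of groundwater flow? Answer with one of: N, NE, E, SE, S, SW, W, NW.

Differences from BH-01: to BH-02 (Δx, Δy, Δh) = (-135, 40, -0.2); to BH-03 = (-240, 160, -0.5).
Determinant of the coordinate differences = (-135)·160 − (-240)·40 = -12000.
∂h/∂x = [(-0.2)·160 − (-0.5)·40] / -12000 = +0.001000
∂h/∂y = [(-135)·(-0.5) − (-240)·(-0.2)] / -12000 = -0.001625
Flow = −∇h = (-0.001000 east, +0.001625 north), which points northwest.

NW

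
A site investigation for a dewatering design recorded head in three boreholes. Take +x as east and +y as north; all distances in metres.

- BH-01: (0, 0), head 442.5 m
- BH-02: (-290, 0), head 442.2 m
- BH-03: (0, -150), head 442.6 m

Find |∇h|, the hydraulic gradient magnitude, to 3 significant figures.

0.00123

∂h/∂x = (442.2 − 442.5) / (-290 − 0) = +0.001034
∂h/∂y = (442.6 − 442.5) / (-150 − 0) = -0.0006667
|∇h| = √(0.001034² + -0.0006667²) = 0.00123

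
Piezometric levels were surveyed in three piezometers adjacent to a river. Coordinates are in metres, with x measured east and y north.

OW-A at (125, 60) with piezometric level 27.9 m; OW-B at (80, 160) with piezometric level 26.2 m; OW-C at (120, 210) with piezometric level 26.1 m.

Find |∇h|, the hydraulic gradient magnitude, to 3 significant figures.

Taking OW-A as reference: OW-B−OW-A = (-45, 100, -1.7); OW-C−OW-A = (-5, 150, -1.8).
Determinant of the coordinate differences = (-45)·150 − (-5)·100 = -6250.
∂h/∂x = [(-1.7)·150 − (-1.8)·100] / -6250 = +0.01200
∂h/∂y = [(-45)·(-1.8) − (-5)·(-1.7)] / -6250 = -0.01160
|∇h| = √(0.01200² + -0.01160²) = 0.01669

0.0167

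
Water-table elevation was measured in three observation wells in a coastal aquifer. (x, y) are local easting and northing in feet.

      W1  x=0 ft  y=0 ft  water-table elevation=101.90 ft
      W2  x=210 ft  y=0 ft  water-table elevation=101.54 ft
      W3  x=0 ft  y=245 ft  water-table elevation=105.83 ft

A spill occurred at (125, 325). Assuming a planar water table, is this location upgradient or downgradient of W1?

upgradient

∂h/∂x = (101.54 − 101.90) / (210 − 0) = -0.001714
∂h/∂y = (105.83 − 101.90) / (245 − 0) = +0.01604
Head at (125, 325) = 101.90 + (-0.001714)·(125) + (+0.01604)·(325) = 106.90 ft.
That is higher than the 101.90 ft at W1, so the point is upgradient.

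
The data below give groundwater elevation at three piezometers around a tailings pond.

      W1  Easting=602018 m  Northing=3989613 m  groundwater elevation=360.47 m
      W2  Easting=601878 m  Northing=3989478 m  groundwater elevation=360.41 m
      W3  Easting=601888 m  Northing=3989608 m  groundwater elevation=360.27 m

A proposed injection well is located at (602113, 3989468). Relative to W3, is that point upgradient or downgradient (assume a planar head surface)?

Three-point gradient (reference W1): Δ to W2 = (-140, -135, -0.06), Δ to W3 = (-130, -5, -0.20).
∂h/∂x = +0.001585, ∂h/∂y = -0.001199 (det = -16850).
Head at (602113, 3989468) = 360.47 + (+0.001585)·(95) + (-0.001199)·(-145) = 360.79 m.
That is higher than the 360.27 m at W3, so the point is upgradient.

upgradient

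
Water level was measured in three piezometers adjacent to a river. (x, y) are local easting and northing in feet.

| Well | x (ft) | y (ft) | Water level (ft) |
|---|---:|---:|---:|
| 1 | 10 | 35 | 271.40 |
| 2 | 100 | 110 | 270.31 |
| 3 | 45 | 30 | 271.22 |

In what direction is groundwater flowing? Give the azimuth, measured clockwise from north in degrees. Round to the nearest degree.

Taking 1 as reference: 2−1 = (90, 75, -1.09); 3−1 = (35, -5, -0.18).
Solve a·Δx + b·Δy = Δh: det = 90·(-5) − 35·75 = -3075.
∂h/∂x = [(-1.09)·(-5) − (-0.18)·75] / -3075 = -0.006163
∂h/∂y = [90·(-0.18) − 35·(-1.09)] / -3075 = -0.007138
Flow direction (−∇h) has components (+0.006163 E, +0.007138 N).
Azimuth = atan2(E, N) = atan2(+0.006163, +0.007138) = 40.8° ≈ 041°.

041°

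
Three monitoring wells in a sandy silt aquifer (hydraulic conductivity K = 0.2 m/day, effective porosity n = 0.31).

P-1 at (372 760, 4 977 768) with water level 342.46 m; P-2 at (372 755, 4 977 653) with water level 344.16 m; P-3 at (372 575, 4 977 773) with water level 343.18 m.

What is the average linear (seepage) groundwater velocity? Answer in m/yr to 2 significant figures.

With h = a·x + b·y + c and P-1 as origin, the differences give:
  (-5)·a + (-115)·b = +1.70
  (-185)·a + 5·b = +0.72
Eliminate b (×5 and ×(-115), subtract): -21300·a = 91.300 → a = ∂h/∂x = -0.004286
Back-substitute: b = ∂h/∂y = -0.01460.
|∇h| = √(-0.004286² + -0.01460²) = 0.01522
Seepage velocity v = K·i/n = 0.2 × 0.01522 / 0.31 = 0.009819 m/day = 3.586 m/yr.

3.6 m/yr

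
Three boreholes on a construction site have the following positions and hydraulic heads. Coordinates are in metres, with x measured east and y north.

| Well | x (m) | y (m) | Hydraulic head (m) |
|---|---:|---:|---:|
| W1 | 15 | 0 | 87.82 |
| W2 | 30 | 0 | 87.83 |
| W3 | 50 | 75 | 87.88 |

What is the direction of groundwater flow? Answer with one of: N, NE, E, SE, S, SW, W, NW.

SW

Differences from W1: to W2 (Δx, Δy, Δh) = (15, 0, +0.01); to W3 = (35, 75, +0.06).
Solve a·Δx + b·Δy = Δh: det = 15·75 − 35·0 = 1125.
∂h/∂x = [(+0.01)·75 − (+0.06)·0] / 1125 = +0.0006667
∂h/∂y = [15·(+0.06) − 35·(+0.01)] / 1125 = +0.0004889
Flow = −∇h = (-0.0006667 east, -0.0004889 north), which points southwest.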